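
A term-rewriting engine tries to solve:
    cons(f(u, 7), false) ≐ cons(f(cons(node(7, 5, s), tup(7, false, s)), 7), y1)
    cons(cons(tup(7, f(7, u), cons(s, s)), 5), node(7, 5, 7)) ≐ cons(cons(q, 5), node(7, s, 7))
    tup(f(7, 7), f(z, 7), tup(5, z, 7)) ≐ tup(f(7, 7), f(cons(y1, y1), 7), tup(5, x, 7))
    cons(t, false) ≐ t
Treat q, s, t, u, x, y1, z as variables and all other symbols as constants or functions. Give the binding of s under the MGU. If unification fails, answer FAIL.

Decompose cons/2: f(u, 7) ≐ f(cons(node(7, 5, s), tup(7, false, s)), 7),  false ≐ y1.
Decompose f/2: u ≐ cons(node(7, 5, s), tup(7, false, s)),  7 ≐ 7.
Bind u := cons(node(7, 5, s), tup(7, false, s)); substituting into the one remaining equation that mentions u gives: cons(cons(tup(7, f(7, cons(node(7, 5, s), tup(7, false, s))), cons(s, s)), 5), node(7, 5, 7)) ≐ cons(cons(q, 5), node(7, s, 7)).
Delete trivial equation 7 ≐ 7.
Bind y1 := false; substituting into the one remaining equation that mentions y1 gives: tup(f(7, 7), f(z, 7), tup(5, z, 7)) ≐ tup(f(7, 7), f(cons(false, false), 7), tup(5, x, 7)).
Decompose cons/2: cons(tup(7, f(7, cons(node(7, 5, s), tup(7, false, s))), cons(s, s)), 5) ≐ cons(q, 5),  node(7, 5, 7) ≐ node(7, s, 7).
Decompose cons/2: tup(7, f(7, cons(node(7, 5, s), tup(7, false, s))), cons(s, s)) ≐ q,  5 ≐ 5.
Bind q := tup(7, f(7, cons(node(7, 5, s), tup(7, false, s))), cons(s, s)); no other remaining equation mentions q.
Delete trivial equation 5 ≐ 5.
Decompose node/3: 7 ≐ 7,  5 ≐ s,  7 ≐ 7.
Delete trivial equation 7 ≐ 7.
Bind s := 5; no other remaining equation mentions s. Substituting into the earlier bindings gives u := cons(node(7, 5, 5), tup(7, false, 5)), q := tup(7, f(7, cons(node(7, 5, 5), tup(7, false, 5))), cons(5, 5)).
Delete trivial equation 7 ≐ 7.
Decompose tup/3: f(7, 7) ≐ f(7, 7),  f(z, 7) ≐ f(cons(false, false), 7),  tup(5, z, 7) ≐ tup(5, x, 7).
Delete trivial equation f(7, 7) ≐ f(7, 7).
Decompose f/2: z ≐ cons(false, false),  7 ≐ 7.
Bind z := cons(false, false); substituting into the one remaining equation that mentions z gives: tup(5, cons(false, false), 7) ≐ tup(5, x, 7).
Delete trivial equation 7 ≐ 7.
Decompose tup/3: 5 ≐ 5,  cons(false, false) ≐ x,  7 ≐ 7.
Delete trivial equation 5 ≐ 5.
Bind x := cons(false, false); no other remaining equation mentions x.
Delete trivial equation 7 ≐ 7.
Occurs check fails: t occurs in cons(t, false); the equation t ≐ cons(t, false) has no finite solution.

FAIL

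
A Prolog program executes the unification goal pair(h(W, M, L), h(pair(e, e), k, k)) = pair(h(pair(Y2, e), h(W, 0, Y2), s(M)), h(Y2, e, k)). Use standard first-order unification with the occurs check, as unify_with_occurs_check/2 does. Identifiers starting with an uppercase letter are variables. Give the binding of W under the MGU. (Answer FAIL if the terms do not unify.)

FAIL

Decompose pair/2: h(W, M, L) = h(pair(Y2, e), h(W, 0, Y2), s(M)),  h(pair(e, e), k, k) = h(Y2, e, k).
Decompose h/3: W = pair(Y2, e),  M = h(W, 0, Y2),  L = s(M).
Bind W := pair(Y2, e); substituting into the one remaining equation that mentions W gives: M = h(pair(Y2, e), 0, Y2).
Bind M := h(pair(Y2, e), 0, Y2); substituting into the one remaining equation that mentions M gives: L = s(h(pair(Y2, e), 0, Y2)).
Bind L := s(h(pair(Y2, e), 0, Y2)); no other remaining equation mentions L.
Decompose h/3: pair(e, e) = Y2,  k = e,  k = k.
Bind Y2 := pair(e, e); no other remaining equation mentions Y2. Substituting into the earlier bindings gives W := pair(pair(e, e), e), M := h(pair(pair(e, e), e), 0, pair(e, e)), L := s(h(pair(pair(e, e), e), 0, pair(e, e))).
Clash: constants k and e differ; no unifier exists.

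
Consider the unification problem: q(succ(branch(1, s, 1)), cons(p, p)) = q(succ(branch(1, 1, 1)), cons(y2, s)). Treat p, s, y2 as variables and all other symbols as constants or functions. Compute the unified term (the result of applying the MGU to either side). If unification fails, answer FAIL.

q(succ(branch(1, 1, 1)), cons(1, 1))

Decompose q/2: succ(branch(1, s, 1)) = succ(branch(1, 1, 1)),  cons(p, p) = cons(y2, s).
Decompose succ/1: branch(1, s, 1) = branch(1, 1, 1).
Decompose branch/3: 1 = 1,  s = 1,  1 = 1.
Delete trivial equation 1 = 1.
Bind s := 1; substituting into the one remaining equation that mentions s gives: cons(p, p) = cons(y2, 1).
Delete trivial equation 1 = 1.
Decompose cons/2: p = y2,  p = 1.
Bind p := y2; substituting into the remaining equation gives: y2 = 1.
Bind y2 := 1. Substituting into the earlier binding gives p := 1.
Applying the MGU to either side gives q(succ(branch(1, 1, 1)), cons(1, 1)).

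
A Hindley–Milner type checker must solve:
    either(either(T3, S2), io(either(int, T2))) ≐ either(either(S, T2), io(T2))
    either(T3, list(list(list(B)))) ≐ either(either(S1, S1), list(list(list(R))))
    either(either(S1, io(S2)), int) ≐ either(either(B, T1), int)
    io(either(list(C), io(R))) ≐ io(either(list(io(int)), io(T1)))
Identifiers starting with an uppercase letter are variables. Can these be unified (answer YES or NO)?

Decompose either/2: either(T3, S2) ≐ either(S, T2),  io(either(int, T2)) ≐ io(T2).
Decompose either/2: T3 ≐ S,  S2 ≐ T2.
Bind T3 := S; substituting into the one remaining equation that mentions T3 gives: either(S, list(list(list(B)))) ≐ either(either(S1, S1), list(list(list(R)))).
Bind S2 := T2; substituting into the one remaining equation that mentions S2 gives: either(either(S1, io(T2)), int) ≐ either(either(B, T1), int).
Decompose io/1: either(int, T2) ≐ T2.
Occurs check fails: T2 occurs in either(int, T2); the equation T2 ≐ either(int, T2) has no finite solution.

NO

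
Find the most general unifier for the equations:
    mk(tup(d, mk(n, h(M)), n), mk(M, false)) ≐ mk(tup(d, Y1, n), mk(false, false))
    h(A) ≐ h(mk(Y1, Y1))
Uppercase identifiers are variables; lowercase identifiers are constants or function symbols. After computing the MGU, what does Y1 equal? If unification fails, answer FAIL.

Decompose mk/2: tup(d, mk(n, h(M)), n) ≐ tup(d, Y1, n),  mk(M, false) ≐ mk(false, false).
Decompose tup/3: d ≐ d,  mk(n, h(M)) ≐ Y1,  n ≐ n.
Delete trivial equation d ≐ d.
Bind Y1 := mk(n, h(M)); substituting into the one remaining equation that mentions Y1 gives: h(A) ≐ h(mk(mk(n, h(M)), mk(n, h(M)))).
Delete trivial equation n ≐ n.
Decompose mk/2: M ≐ false,  false ≐ false.
Bind M := false; substituting into the one remaining equation that mentions M gives: h(A) ≐ h(mk(mk(n, h(false)), mk(n, h(false)))). Substituting into the earlier binding gives Y1 := mk(n, h(false)).
Delete trivial equation false ≐ false.
Decompose h/1: A ≐ mk(mk(n, h(false)), mk(n, h(false))).
Bind A := mk(mk(n, h(false)), mk(n, h(false))).
MGU = { Y1 := mk(n, h(false)), M := false, A := mk(mk(n, h(false)), mk(n, h(false))) }, so Y1 := mk(n, h(false)).

mk(n, h(false))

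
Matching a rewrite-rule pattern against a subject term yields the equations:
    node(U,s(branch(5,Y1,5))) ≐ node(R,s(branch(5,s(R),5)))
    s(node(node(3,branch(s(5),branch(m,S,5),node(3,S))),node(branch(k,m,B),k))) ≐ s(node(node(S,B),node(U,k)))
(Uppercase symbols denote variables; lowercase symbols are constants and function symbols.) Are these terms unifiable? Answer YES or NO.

Decompose node/2: U ≐ R,  s(branch(5,Y1,5)) ≐ s(branch(5,s(R),5)).
Bind U := R; substituting into the one remaining equation that mentions U gives: s(node(node(3,branch(s(5),branch(m,S,5),node(3,S))),node(branch(k,m,B),k))) ≐ s(node(node(S,B),node(R,k))).
Decompose s/1: branch(5,Y1,5) ≐ branch(5,s(R),5).
Decompose branch/3: 5 ≐ 5,  Y1 ≐ s(R),  5 ≐ 5.
Delete trivial equation 5 ≐ 5.
Bind Y1 := s(R); no other remaining equation mentions Y1.
Delete trivial equation 5 ≐ 5.
Decompose s/1: node(node(3,branch(s(5),branch(m,S,5),node(3,S))),node(branch(k,m,B),k)) ≐ node(node(S,B),node(R,k)).
Decompose node/2: node(3,branch(s(5),branch(m,S,5),node(3,S))) ≐ node(S,B),  node(branch(k,m,B),k) ≐ node(R,k).
Decompose node/2: 3 ≐ S,  branch(s(5),branch(m,S,5),node(3,S)) ≐ B.
Bind S := 3; substituting into the one remaining equation that mentions S gives: branch(s(5),branch(m,3,5),node(3,3)) ≐ B.
Bind B := branch(s(5),branch(m,3,5),node(3,3)); substituting into the remaining equation gives: node(branch(k,m,branch(s(5),branch(m,3,5),node(3,3))),k) ≐ node(R,k).
Decompose node/2: branch(k,m,branch(s(5),branch(m,3,5),node(3,3))) ≐ R,  k ≐ k.
Bind R := branch(k,m,branch(s(5),branch(m,3,5),node(3,3))); no other remaining equation mentions R. Substituting into the earlier bindings gives U := branch(k,m,branch(s(5),branch(m,3,5),node(3,3))), Y1 := s(branch(k,m,branch(s(5),branch(m,3,5),node(3,3)))).
Delete trivial equation k ≐ k.
No equations remain and no clash or occurs-check failure arose, so a unifier exists.

YES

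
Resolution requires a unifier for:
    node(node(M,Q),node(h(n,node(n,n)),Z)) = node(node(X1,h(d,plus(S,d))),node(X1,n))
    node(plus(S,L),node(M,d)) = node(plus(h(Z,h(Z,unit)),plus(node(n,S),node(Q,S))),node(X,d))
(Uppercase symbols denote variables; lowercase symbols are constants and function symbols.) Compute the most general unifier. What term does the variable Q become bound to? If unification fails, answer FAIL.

h(d,plus(h(n,h(n,unit)),d))

Decompose node/2: node(M,Q) = node(X1,h(d,plus(S,d))),  node(h(n,node(n,n)),Z) = node(X1,n).
Decompose node/2: M = X1,  Q = h(d,plus(S,d)).
Bind M := X1; substituting into the one remaining equation that mentions M gives: node(plus(S,L),node(X1,d)) = node(plus(h(Z,h(Z,unit)),plus(node(n,S),node(Q,S))),node(X,d)).
Bind Q := h(d,plus(S,d)); substituting into the one remaining equation that mentions Q gives: node(plus(S,L),node(X1,d)) = node(plus(h(Z,h(Z,unit)),plus(node(n,S),node(h(d,plus(S,d)),S))),node(X,d)).
Decompose node/2: h(n,node(n,n)) = X1,  Z = n.
Bind X1 := h(n,node(n,n)); substituting into the one remaining equation that mentions X1 gives: node(plus(S,L),node(h(n,node(n,n)),d)) = node(plus(h(Z,h(Z,unit)),plus(node(n,S),node(h(d,plus(S,d)),S))),node(X,d)). Substituting into the earlier binding gives M := h(n,node(n,n)).
Bind Z := n; substituting into the remaining equation gives: node(plus(S,L),node(h(n,node(n,n)),d)) = node(plus(h(n,h(n,unit)),plus(node(n,S),node(h(d,plus(S,d)),S))),node(X,d)).
Decompose node/2: plus(S,L) = plus(h(n,h(n,unit)),plus(node(n,S),node(h(d,plus(S,d)),S))),  node(h(n,node(n,n)),d) = node(X,d).
Decompose plus/2: S = h(n,h(n,unit)),  L = plus(node(n,S),node(h(d,plus(S,d)),S)).
Bind S := h(n,h(n,unit)); substituting into the one remaining equation that mentions S gives: L = plus(node(n,h(n,h(n,unit))),node(h(d,plus(h(n,h(n,unit)),d)),h(n,h(n,unit)))). Substituting into the earlier binding gives Q := h(d,plus(h(n,h(n,unit)),d)).
Bind L := plus(node(n,h(n,h(n,unit))),node(h(d,plus(h(n,h(n,unit)),d)),h(n,h(n,unit)))); no other remaining equation mentions L.
Decompose node/2: h(n,node(n,n)) = X,  d = d.
Bind X := h(n,node(n,n)); no other remaining equation mentions X.
Delete trivial equation d = d.
MGU = { M ↦ h(n,node(n,n)), Q ↦ h(d,plus(h(n,h(n,unit)),d)), X1 ↦ h(n,node(n,n)), Z ↦ n, S ↦ h(n,h(n,unit)), L ↦ plus(node(n,h(n,h(n,unit))),node(h(d,plus(h(n,h(n,unit)),d)),h(n,h(n,unit)))), X ↦ h(n,node(n,n)) }, so Q ↦ h(d,plus(h(n,h(n,unit)),d)).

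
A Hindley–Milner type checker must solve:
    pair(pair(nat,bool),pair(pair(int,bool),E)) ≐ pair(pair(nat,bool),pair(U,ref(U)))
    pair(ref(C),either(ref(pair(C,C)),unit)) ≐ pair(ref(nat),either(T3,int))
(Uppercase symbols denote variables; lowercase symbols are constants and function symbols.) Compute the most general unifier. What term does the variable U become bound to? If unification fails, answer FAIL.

Decompose pair/2: pair(nat,bool) ≐ pair(nat,bool),  pair(pair(int,bool),E) ≐ pair(U,ref(U)).
Delete trivial equation pair(nat,bool) ≐ pair(nat,bool).
Decompose pair/2: pair(int,bool) ≐ U,  E ≐ ref(U).
Bind U := pair(int,bool); substituting into the one remaining equation that mentions U gives: E ≐ ref(pair(int,bool)).
Bind E := ref(pair(int,bool)); no other remaining equation mentions E.
Decompose pair/2: ref(C) ≐ ref(nat),  either(ref(pair(C,C)),unit) ≐ either(T3,int).
Decompose ref/1: C ≐ nat.
Bind C := nat; substituting into the remaining equation gives: either(ref(pair(nat,nat)),unit) ≐ either(T3,int).
Decompose either/2: ref(pair(nat,nat)) ≐ T3,  unit ≐ int.
Bind T3 := ref(pair(nat,nat)); no other remaining equation mentions T3.
Clash: constants unit and int differ; no unifier exists.

FAIL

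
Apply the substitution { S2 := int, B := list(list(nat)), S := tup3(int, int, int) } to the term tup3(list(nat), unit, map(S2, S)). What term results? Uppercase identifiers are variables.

tup3(list(nat), unit, map(int, tup3(int, int, int)))

Replace each occurrence of S2 with int.
Replace each occurrence of S with tup3(int, int, int).
Result: tup3(list(nat), unit, map(int, tup3(int, int, int))).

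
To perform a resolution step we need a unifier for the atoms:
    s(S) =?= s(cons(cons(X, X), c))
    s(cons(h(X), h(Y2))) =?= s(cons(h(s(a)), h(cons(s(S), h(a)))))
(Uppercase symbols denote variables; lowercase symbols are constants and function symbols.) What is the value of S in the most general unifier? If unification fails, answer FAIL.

Decompose s/1: S =?= cons(cons(X, X), c).
Bind S := cons(cons(X, X), c); substituting into the remaining equation gives: s(cons(h(X), h(Y2))) =?= s(cons(h(s(a)), h(cons(s(cons(cons(X, X), c)), h(a))))).
Decompose s/1: cons(h(X), h(Y2)) =?= cons(h(s(a)), h(cons(s(cons(cons(X, X), c)), h(a)))).
Decompose cons/2: h(X) =?= h(s(a)),  h(Y2) =?= h(cons(s(cons(cons(X, X), c)), h(a))).
Decompose h/1: X =?= s(a).
Bind X := s(a); substituting into the remaining equation gives: h(Y2) =?= h(cons(s(cons(cons(s(a), s(a)), c)), h(a))). Substituting into the earlier binding gives S := cons(cons(s(a), s(a)), c).
Decompose h/1: Y2 =?= cons(s(cons(cons(s(a), s(a)), c)), h(a)).
Bind Y2 := cons(s(cons(cons(s(a), s(a)), c)), h(a)).
MGU = { S := cons(cons(s(a), s(a)), c), X := s(a), Y2 := cons(s(cons(cons(s(a), s(a)), c)), h(a)) }, so S := cons(cons(s(a), s(a)), c).

cons(cons(s(a), s(a)), c)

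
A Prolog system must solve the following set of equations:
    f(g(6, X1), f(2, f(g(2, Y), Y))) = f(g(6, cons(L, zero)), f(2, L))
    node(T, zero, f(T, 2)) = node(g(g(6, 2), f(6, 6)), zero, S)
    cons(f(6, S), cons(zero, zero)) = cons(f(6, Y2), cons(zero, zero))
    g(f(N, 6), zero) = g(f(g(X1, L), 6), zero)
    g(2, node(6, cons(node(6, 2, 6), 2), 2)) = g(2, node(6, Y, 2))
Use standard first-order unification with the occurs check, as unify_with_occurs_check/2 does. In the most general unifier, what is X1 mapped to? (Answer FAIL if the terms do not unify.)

Decompose f/2: g(6, X1) = g(6, cons(L, zero)),  f(2, f(g(2, Y), Y)) = f(2, L).
Decompose g/2: 6 = 6,  X1 = cons(L, zero).
Delete trivial equation 6 = 6.
Bind X1 := cons(L, zero); substituting into the one remaining equation that mentions X1 gives: g(f(N, 6), zero) = g(f(g(cons(L, zero), L), 6), zero).
Decompose f/2: 2 = 2,  f(g(2, Y), Y) = L.
Delete trivial equation 2 = 2.
Bind L := f(g(2, Y), Y); substituting into the one remaining equation that mentions L gives: g(f(N, 6), zero) = g(f(g(cons(f(g(2, Y), Y), zero), f(g(2, Y), Y)), 6), zero). Substituting into the earlier binding gives X1 := cons(f(g(2, Y), Y), zero).
Decompose node/3: T = g(g(6, 2), f(6, 6)),  zero = zero,  f(T, 2) = S.
Bind T := g(g(6, 2), f(6, 6)); substituting into the one remaining equation that mentions T gives: f(g(g(6, 2), f(6, 6)), 2) = S.
Delete trivial equation zero = zero.
Bind S := f(g(g(6, 2), f(6, 6)), 2); substituting into the one remaining equation that mentions S gives: cons(f(6, f(g(g(6, 2), f(6, 6)), 2)), cons(zero, zero)) = cons(f(6, Y2), cons(zero, zero)).
Decompose cons/2: f(6, f(g(g(6, 2), f(6, 6)), 2)) = f(6, Y2),  cons(zero, zero) = cons(zero, zero).
Decompose f/2: 6 = 6,  f(g(g(6, 2), f(6, 6)), 2) = Y2.
Delete trivial equation 6 = 6.
Bind Y2 := f(g(g(6, 2), f(6, 6)), 2); no other remaining equation mentions Y2.
Delete trivial equation cons(zero, zero) = cons(zero, zero).
Decompose g/2: f(N, 6) = f(g(cons(f(g(2, Y), Y), zero), f(g(2, Y), Y)), 6),  zero = zero.
Decompose f/2: N = g(cons(f(g(2, Y), Y), zero), f(g(2, Y), Y)),  6 = 6.
Bind N := g(cons(f(g(2, Y), Y), zero), f(g(2, Y), Y)); no other remaining equation mentions N.
Delete trivial equation 6 = 6.
Delete trivial equation zero = zero.
Decompose g/2: 2 = 2,  node(6, cons(node(6, 2, 6), 2), 2) = node(6, Y, 2).
Delete trivial equation 2 = 2.
Decompose node/3: 6 = 6,  cons(node(6, 2, 6), 2) = Y,  2 = 2.
Delete trivial equation 6 = 6.
Bind Y := cons(node(6, 2, 6), 2); no other remaining equation mentions Y. Substituting into the earlier bindings gives X1 := cons(f(g(2, cons(node(6, 2, 6), 2)), cons(node(6, 2, 6), 2)), zero), L := f(g(2, cons(node(6, 2, 6), 2)), cons(node(6, 2, 6), 2)), N := g(cons(f(g(2, cons(node(6, 2, 6), 2)), cons(node(6, 2, 6), 2)), zero), f(g(2, cons(node(6, 2, 6), 2)), cons(node(6, 2, 6), 2))).
Delete trivial equation 2 = 2.
MGU = { X1 = cons(f(g(2, cons(node(6, 2, 6), 2)), cons(node(6, 2, 6), 2)), zero), L = f(g(2, cons(node(6, 2, 6), 2)), cons(node(6, 2, 6), 2)), T = g(g(6, 2), f(6, 6)), S = f(g(g(6, 2), f(6, 6)), 2), Y2 = f(g(g(6, 2), f(6, 6)), 2), N = g(cons(f(g(2, cons(node(6, 2, 6), 2)), cons(node(6, 2, 6), 2)), zero), f(g(2, cons(node(6, 2, 6), 2)), cons(node(6, 2, 6), 2))), Y = cons(node(6, 2, 6), 2) }, so X1 = cons(f(g(2, cons(node(6, 2, 6), 2)), cons(node(6, 2, 6), 2)), zero).

cons(f(g(2, cons(node(6, 2, 6), 2)), cons(node(6, 2, 6), 2)), zero)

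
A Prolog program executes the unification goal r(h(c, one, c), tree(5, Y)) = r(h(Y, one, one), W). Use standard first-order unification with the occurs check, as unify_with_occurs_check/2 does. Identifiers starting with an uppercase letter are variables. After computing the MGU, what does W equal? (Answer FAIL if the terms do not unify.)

Decompose r/2: h(c, one, c) = h(Y, one, one),  tree(5, Y) = W.
Decompose h/3: c = Y,  one = one,  c = one.
Bind Y := c; substituting into the one remaining equation that mentions Y gives: tree(5, c) = W.
Delete trivial equation one = one.
Clash: constants c and one differ; no unifier exists.

FAIL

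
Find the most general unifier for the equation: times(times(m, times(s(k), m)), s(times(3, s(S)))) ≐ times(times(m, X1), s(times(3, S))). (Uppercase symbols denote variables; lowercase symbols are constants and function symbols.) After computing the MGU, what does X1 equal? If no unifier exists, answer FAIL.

Decompose times/2: times(m, times(s(k), m)) ≐ times(m, X1),  s(times(3, s(S))) ≐ s(times(3, S)).
Decompose times/2: m ≐ m,  times(s(k), m) ≐ X1.
Delete trivial equation m ≐ m.
Bind X1 := times(s(k), m); no other remaining equation mentions X1.
Decompose s/1: times(3, s(S)) ≐ times(3, S).
Decompose times/2: 3 ≐ 3,  s(S) ≐ S.
Delete trivial equation 3 ≐ 3.
Occurs check fails: S occurs in s(S); the equation S ≐ s(S) has no finite solution.

FAIL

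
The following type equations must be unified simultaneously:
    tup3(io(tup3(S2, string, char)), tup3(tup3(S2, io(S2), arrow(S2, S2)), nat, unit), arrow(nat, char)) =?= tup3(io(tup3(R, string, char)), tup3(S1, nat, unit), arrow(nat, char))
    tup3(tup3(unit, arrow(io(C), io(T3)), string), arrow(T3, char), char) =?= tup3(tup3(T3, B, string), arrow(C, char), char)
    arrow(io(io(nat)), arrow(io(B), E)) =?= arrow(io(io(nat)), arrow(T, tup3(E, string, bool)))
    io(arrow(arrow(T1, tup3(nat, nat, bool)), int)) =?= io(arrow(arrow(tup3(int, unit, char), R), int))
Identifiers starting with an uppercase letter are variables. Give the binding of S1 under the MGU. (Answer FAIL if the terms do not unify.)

FAIL

Decompose tup3/3: io(tup3(S2, string, char)) =?= io(tup3(R, string, char)),  tup3(tup3(S2, io(S2), arrow(S2, S2)), nat, unit) =?= tup3(S1, nat, unit),  arrow(nat, char) =?= arrow(nat, char).
Decompose io/1: tup3(S2, string, char) =?= tup3(R, string, char).
Decompose tup3/3: S2 =?= R,  string =?= string,  char =?= char.
Bind S2 := R; substituting into the one remaining equation that mentions S2 gives: tup3(tup3(R, io(R), arrow(R, R)), nat, unit) =?= tup3(S1, nat, unit).
Delete trivial equation string =?= string.
Delete trivial equation char =?= char.
Decompose tup3/3: tup3(R, io(R), arrow(R, R)) =?= S1,  nat =?= nat,  unit =?= unit.
Bind S1 := tup3(R, io(R), arrow(R, R)); no other remaining equation mentions S1.
Delete trivial equation nat =?= nat.
Delete trivial equation unit =?= unit.
Delete trivial equation arrow(nat, char) =?= arrow(nat, char).
Decompose tup3/3: tup3(unit, arrow(io(C), io(T3)), string) =?= tup3(T3, B, string),  arrow(T3, char) =?= arrow(C, char),  char =?= char.
Decompose tup3/3: unit =?= T3,  arrow(io(C), io(T3)) =?= B,  string =?= string.
Bind T3 := unit; substituting into the 2 remaining equations that mention T3 gives: arrow(io(C), io(unit)) =?= B,  arrow(unit, char) =?= arrow(C, char).
Bind B := arrow(io(C), io(unit)); substituting into the one remaining equation that mentions B gives: arrow(io(io(nat)), arrow(io(arrow(io(C), io(unit))), E)) =?= arrow(io(io(nat)), arrow(T, tup3(E, string, bool))).
Delete trivial equation string =?= string.
Decompose arrow/2: unit =?= C,  char =?= char.
Bind C := unit; substituting into the one remaining equation that mentions C gives: arrow(io(io(nat)), arrow(io(arrow(io(unit), io(unit))), E)) =?= arrow(io(io(nat)), arrow(T, tup3(E, string, bool))). Substituting into the earlier binding gives B := arrow(io(unit), io(unit)).
Delete trivial equation char =?= char.
Delete trivial equation char =?= char.
Decompose arrow/2: io(io(nat)) =?= io(io(nat)),  arrow(io(arrow(io(unit), io(unit))), E) =?= arrow(T, tup3(E, string, bool)).
Delete trivial equation io(io(nat)) =?= io(io(nat)).
Decompose arrow/2: io(arrow(io(unit), io(unit))) =?= T,  E =?= tup3(E, string, bool).
Bind T := io(arrow(io(unit), io(unit))); no other remaining equation mentions T.
Occurs check fails: E occurs in tup3(E, string, bool); the equation E =?= tup3(E, string, bool) has no finite solution.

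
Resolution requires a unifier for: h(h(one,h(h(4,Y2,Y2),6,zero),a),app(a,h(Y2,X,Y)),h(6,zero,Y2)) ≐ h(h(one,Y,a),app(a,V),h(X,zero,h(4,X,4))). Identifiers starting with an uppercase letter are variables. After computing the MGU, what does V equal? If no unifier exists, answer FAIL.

Decompose h/3: h(one,h(h(4,Y2,Y2),6,zero),a) ≐ h(one,Y,a),  app(a,h(Y2,X,Y)) ≐ app(a,V),  h(6,zero,Y2) ≐ h(X,zero,h(4,X,4)).
Decompose h/3: one ≐ one,  h(h(4,Y2,Y2),6,zero) ≐ Y,  a ≐ a.
Delete trivial equation one ≐ one.
Bind Y := h(h(4,Y2,Y2),6,zero); substituting into the one remaining equation that mentions Y gives: app(a,h(Y2,X,h(h(4,Y2,Y2),6,zero))) ≐ app(a,V).
Delete trivial equation a ≐ a.
Decompose app/2: a ≐ a,  h(Y2,X,h(h(4,Y2,Y2),6,zero)) ≐ V.
Delete trivial equation a ≐ a.
Bind V := h(Y2,X,h(h(4,Y2,Y2),6,zero)); no other remaining equation mentions V.
Decompose h/3: 6 ≐ X,  zero ≐ zero,  Y2 ≐ h(4,X,4).
Bind X := 6; substituting into the one remaining equation that mentions X gives: Y2 ≐ h(4,6,4). Substituting into the earlier binding gives V := h(Y2,6,h(h(4,Y2,Y2),6,zero)).
Delete trivial equation zero ≐ zero.
Bind Y2 := h(4,6,4). Substituting into the earlier bindings gives Y := h(h(4,h(4,6,4),h(4,6,4)),6,zero), V := h(h(4,6,4),6,h(h(4,h(4,6,4),h(4,6,4)),6,zero)).
MGU = { Y -> h(h(4,h(4,6,4),h(4,6,4)),6,zero), V -> h(h(4,6,4),6,h(h(4,h(4,6,4),h(4,6,4)),6,zero)), X -> 6, Y2 -> h(4,6,4) }, so V -> h(h(4,6,4),6,h(h(4,h(4,6,4),h(4,6,4)),6,zero)).

h(h(4,6,4),6,h(h(4,h(4,6,4),h(4,6,4)),6,zero))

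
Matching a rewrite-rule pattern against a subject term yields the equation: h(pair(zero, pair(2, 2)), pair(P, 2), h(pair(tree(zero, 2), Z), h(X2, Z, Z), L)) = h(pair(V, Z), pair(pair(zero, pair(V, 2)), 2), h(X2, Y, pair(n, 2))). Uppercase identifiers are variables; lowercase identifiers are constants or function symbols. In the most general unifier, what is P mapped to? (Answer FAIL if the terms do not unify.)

pair(zero, pair(zero, 2))

Decompose h/3: pair(zero, pair(2, 2)) = pair(V, Z),  pair(P, 2) = pair(pair(zero, pair(V, 2)), 2),  h(pair(tree(zero, 2), Z), h(X2, Z, Z), L) = h(X2, Y, pair(n, 2)).
Decompose pair/2: zero = V,  pair(2, 2) = Z.
Bind V := zero; substituting into the one remaining equation that mentions V gives: pair(P, 2) = pair(pair(zero, pair(zero, 2)), 2).
Bind Z := pair(2, 2); substituting into the one remaining equation that mentions Z gives: h(pair(tree(zero, 2), pair(2, 2)), h(X2, pair(2, 2), pair(2, 2)), L) = h(X2, Y, pair(n, 2)).
Decompose pair/2: P = pair(zero, pair(zero, 2)),  2 = 2.
Bind P := pair(zero, pair(zero, 2)); no other remaining equation mentions P.
Delete trivial equation 2 = 2.
Decompose h/3: pair(tree(zero, 2), pair(2, 2)) = X2,  h(X2, pair(2, 2), pair(2, 2)) = Y,  L = pair(n, 2).
Bind X2 := pair(tree(zero, 2), pair(2, 2)); substituting into the one remaining equation that mentions X2 gives: h(pair(tree(zero, 2), pair(2, 2)), pair(2, 2), pair(2, 2)) = Y.
Bind Y := h(pair(tree(zero, 2), pair(2, 2)), pair(2, 2), pair(2, 2)); no other remaining equation mentions Y.
Bind L := pair(n, 2).
MGU = { V -> zero, Z -> pair(2, 2), P -> pair(zero, pair(zero, 2)), X2 -> pair(tree(zero, 2), pair(2, 2)), Y -> h(pair(tree(zero, 2), pair(2, 2)), pair(2, 2), pair(2, 2)), L -> pair(n, 2) }, so P -> pair(zero, pair(zero, 2)).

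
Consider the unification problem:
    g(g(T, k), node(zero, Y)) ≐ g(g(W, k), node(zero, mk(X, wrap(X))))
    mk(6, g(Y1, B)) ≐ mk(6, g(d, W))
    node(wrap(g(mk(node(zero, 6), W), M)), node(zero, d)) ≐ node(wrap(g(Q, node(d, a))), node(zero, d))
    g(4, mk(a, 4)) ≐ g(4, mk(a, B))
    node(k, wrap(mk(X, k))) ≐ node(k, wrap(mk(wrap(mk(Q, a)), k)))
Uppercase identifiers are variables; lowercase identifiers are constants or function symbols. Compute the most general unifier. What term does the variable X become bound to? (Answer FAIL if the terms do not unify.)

wrap(mk(mk(node(zero, 6), 4), a))

Decompose g/2: g(T, k) ≐ g(W, k),  node(zero, Y) ≐ node(zero, mk(X, wrap(X))).
Decompose g/2: T ≐ W,  k ≐ k.
Bind T := W; no other remaining equation mentions T.
Delete trivial equation k ≐ k.
Decompose node/2: zero ≐ zero,  Y ≐ mk(X, wrap(X)).
Delete trivial equation zero ≐ zero.
Bind Y := mk(X, wrap(X)); no other remaining equation mentions Y.
Decompose mk/2: 6 ≐ 6,  g(Y1, B) ≐ g(d, W).
Delete trivial equation 6 ≐ 6.
Decompose g/2: Y1 ≐ d,  B ≐ W.
Bind Y1 := d; no other remaining equation mentions Y1.
Bind B := W; substituting into the one remaining equation that mentions B gives: g(4, mk(a, 4)) ≐ g(4, mk(a, W)).
Decompose node/2: wrap(g(mk(node(zero, 6), W), M)) ≐ wrap(g(Q, node(d, a))),  node(zero, d) ≐ node(zero, d).
Decompose wrap/1: g(mk(node(zero, 6), W), M) ≐ g(Q, node(d, a)).
Decompose g/2: mk(node(zero, 6), W) ≐ Q,  M ≐ node(d, a).
Bind Q := mk(node(zero, 6), W); substituting into the one remaining equation that mentions Q gives: node(k, wrap(mk(X, k))) ≐ node(k, wrap(mk(wrap(mk(mk(node(zero, 6), W), a)), k))).
Bind M := node(d, a); no other remaining equation mentions M.
Delete trivial equation node(zero, d) ≐ node(zero, d).
Decompose g/2: 4 ≐ 4,  mk(a, 4) ≐ mk(a, W).
Delete trivial equation 4 ≐ 4.
Decompose mk/2: a ≐ a,  4 ≐ W.
Delete trivial equation a ≐ a.
Bind W := 4; substituting into the remaining equation gives: node(k, wrap(mk(X, k))) ≐ node(k, wrap(mk(wrap(mk(mk(node(zero, 6), 4), a)), k))). Substituting into the earlier bindings gives T := 4, B := 4, Q := mk(node(zero, 6), 4).
Decompose node/2: k ≐ k,  wrap(mk(X, k)) ≐ wrap(mk(wrap(mk(mk(node(zero, 6), 4), a)), k)).
Delete trivial equation k ≐ k.
Decompose wrap/1: mk(X, k) ≐ mk(wrap(mk(mk(node(zero, 6), 4), a)), k).
Decompose mk/2: X ≐ wrap(mk(mk(node(zero, 6), 4), a)),  k ≐ k.
Bind X := wrap(mk(mk(node(zero, 6), 4), a)); no other remaining equation mentions X. Substituting into the earlier binding gives Y := mk(wrap(mk(mk(node(zero, 6), 4), a)), wrap(wrap(mk(mk(node(zero, 6), 4), a)))).
Delete trivial equation k ≐ k.
MGU = { T := 4, Y := mk(wrap(mk(mk(node(zero, 6), 4), a)), wrap(wrap(mk(mk(node(zero, 6), 4), a)))), Y1 := d, B := 4, Q := mk(node(zero, 6), 4), M := node(d, a), W := 4, X := wrap(mk(mk(node(zero, 6), 4), a)) }, so X := wrap(mk(mk(node(zero, 6), 4), a)).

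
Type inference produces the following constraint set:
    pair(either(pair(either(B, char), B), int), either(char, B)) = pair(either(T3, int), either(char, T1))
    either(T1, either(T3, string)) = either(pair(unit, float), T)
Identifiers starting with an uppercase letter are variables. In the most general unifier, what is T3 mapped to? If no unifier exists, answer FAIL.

Decompose pair/2: either(pair(either(B, char), B), int) = either(T3, int),  either(char, B) = either(char, T1).
Decompose either/2: pair(either(B, char), B) = T3,  int = int.
Bind T3 := pair(either(B, char), B); substituting into the one remaining equation that mentions T3 gives: either(T1, either(pair(either(B, char), B), string)) = either(pair(unit, float), T).
Delete trivial equation int = int.
Decompose either/2: char = char,  B = T1.
Delete trivial equation char = char.
Bind B := T1; substituting into the remaining equation gives: either(T1, either(pair(either(T1, char), T1), string)) = either(pair(unit, float), T). Substituting into the earlier binding gives T3 := pair(either(T1, char), T1).
Decompose either/2: T1 = pair(unit, float),  either(pair(either(T1, char), T1), string) = T.
Bind T1 := pair(unit, float); substituting into the remaining equation gives: either(pair(either(pair(unit, float), char), pair(unit, float)), string) = T. Substituting into the earlier bindings gives T3 := pair(either(pair(unit, float), char), pair(unit, float)), B := pair(unit, float).
Bind T := either(pair(either(pair(unit, float), char), pair(unit, float)), string).
MGU = { T3 := pair(either(pair(unit, float), char), pair(unit, float)), B := pair(unit, float), T1 := pair(unit, float), T := either(pair(either(pair(unit, float), char), pair(unit, float)), string) }, so T3 := pair(either(pair(unit, float), char), pair(unit, float)).

pair(either(pair(unit, float), char), pair(unit, float))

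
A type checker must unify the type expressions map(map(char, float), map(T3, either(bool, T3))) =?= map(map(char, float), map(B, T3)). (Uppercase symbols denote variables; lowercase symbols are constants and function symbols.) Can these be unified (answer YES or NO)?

NO

Decompose map/2: map(char, float) =?= map(char, float),  map(T3, either(bool, T3)) =?= map(B, T3).
Delete trivial equation map(char, float) =?= map(char, float).
Decompose map/2: T3 =?= B,  either(bool, T3) =?= T3.
Bind T3 := B; substituting into the remaining equation gives: either(bool, B) =?= B.
Occurs check fails: B occurs in either(bool, B); the equation B =?= either(bool, B) has no finite solution.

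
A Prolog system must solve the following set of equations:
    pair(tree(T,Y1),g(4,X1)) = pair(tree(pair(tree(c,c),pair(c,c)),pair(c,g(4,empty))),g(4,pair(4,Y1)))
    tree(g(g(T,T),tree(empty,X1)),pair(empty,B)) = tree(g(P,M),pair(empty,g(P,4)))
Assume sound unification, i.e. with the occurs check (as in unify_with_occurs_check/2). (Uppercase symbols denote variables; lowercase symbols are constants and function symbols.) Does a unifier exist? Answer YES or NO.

YES

Decompose pair/2: tree(T,Y1) = tree(pair(tree(c,c),pair(c,c)),pair(c,g(4,empty))),  g(4,X1) = g(4,pair(4,Y1)).
Decompose tree/2: T = pair(tree(c,c),pair(c,c)),  Y1 = pair(c,g(4,empty)).
Bind T := pair(tree(c,c),pair(c,c)); substituting into the one remaining equation that mentions T gives: tree(g(g(pair(tree(c,c),pair(c,c)),pair(tree(c,c),pair(c,c))),tree(empty,X1)),pair(empty,B)) = tree(g(P,M),pair(empty,g(P,4))).
Bind Y1 := pair(c,g(4,empty)); substituting into the one remaining equation that mentions Y1 gives: g(4,X1) = g(4,pair(4,pair(c,g(4,empty)))).
Decompose g/2: 4 = 4,  X1 = pair(4,pair(c,g(4,empty))).
Delete trivial equation 4 = 4.
Bind X1 := pair(4,pair(c,g(4,empty))); substituting into the remaining equation gives: tree(g(g(pair(tree(c,c),pair(c,c)),pair(tree(c,c),pair(c,c))),tree(empty,pair(4,pair(c,g(4,empty))))),pair(empty,B)) = tree(g(P,M),pair(empty,g(P,4))).
Decompose tree/2: g(g(pair(tree(c,c),pair(c,c)),pair(tree(c,c),pair(c,c))),tree(empty,pair(4,pair(c,g(4,empty))))) = g(P,M),  pair(empty,B) = pair(empty,g(P,4)).
Decompose g/2: g(pair(tree(c,c),pair(c,c)),pair(tree(c,c),pair(c,c))) = P,  tree(empty,pair(4,pair(c,g(4,empty)))) = M.
Bind P := g(pair(tree(c,c),pair(c,c)),pair(tree(c,c),pair(c,c))); substituting into the one remaining equation that mentions P gives: pair(empty,B) = pair(empty,g(g(pair(tree(c,c),pair(c,c)),pair(tree(c,c),pair(c,c))),4)).
Bind M := tree(empty,pair(4,pair(c,g(4,empty)))); no other remaining equation mentions M.
Decompose pair/2: empty = empty,  B = g(g(pair(tree(c,c),pair(c,c)),pair(tree(c,c),pair(c,c))),4).
Delete trivial equation empty = empty.
Bind B := g(g(pair(tree(c,c),pair(c,c)),pair(tree(c,c),pair(c,c))),4).
No equations remain and no clash or occurs-check failure arose, so a unifier exists.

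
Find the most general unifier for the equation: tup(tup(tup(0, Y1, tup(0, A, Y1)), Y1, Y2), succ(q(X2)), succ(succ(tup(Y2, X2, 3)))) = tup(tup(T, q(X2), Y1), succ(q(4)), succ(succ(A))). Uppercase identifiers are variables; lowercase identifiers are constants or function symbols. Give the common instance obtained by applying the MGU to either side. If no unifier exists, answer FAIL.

tup(tup(tup(0, q(4), tup(0, tup(q(4), 4, 3), q(4))), q(4), q(4)), succ(q(4)), succ(succ(tup(q(4), 4, 3))))

Decompose tup/3: tup(tup(0, Y1, tup(0, A, Y1)), Y1, Y2) = tup(T, q(X2), Y1),  succ(q(X2)) = succ(q(4)),  succ(succ(tup(Y2, X2, 3))) = succ(succ(A)).
Decompose tup/3: tup(0, Y1, tup(0, A, Y1)) = T,  Y1 = q(X2),  Y2 = Y1.
Bind T := tup(0, Y1, tup(0, A, Y1)); no other remaining equation mentions T.
Bind Y1 := q(X2); substituting into the one remaining equation that mentions Y1 gives: Y2 = q(X2). Substituting into the earlier binding gives T := tup(0, q(X2), tup(0, A, q(X2))).
Bind Y2 := q(X2); substituting into the one remaining equation that mentions Y2 gives: succ(succ(tup(q(X2), X2, 3))) = succ(succ(A)).
Decompose succ/1: q(X2) = q(4).
Decompose q/1: X2 = 4.
Bind X2 := 4; substituting into the remaining equation gives: succ(succ(tup(q(4), 4, 3))) = succ(succ(A)). Substituting into the earlier bindings gives T := tup(0, q(4), tup(0, A, q(4))), Y1 := q(4), Y2 := q(4).
Decompose succ/1: succ(tup(q(4), 4, 3)) = succ(A).
Decompose succ/1: tup(q(4), 4, 3) = A.
Bind A := tup(q(4), 4, 3). Substituting into the earlier binding gives T := tup(0, q(4), tup(0, tup(q(4), 4, 3), q(4))).
Applying the MGU to either side gives tup(tup(tup(0, q(4), tup(0, tup(q(4), 4, 3), q(4))), q(4), q(4)), succ(q(4)), succ(succ(tup(q(4), 4, 3)))).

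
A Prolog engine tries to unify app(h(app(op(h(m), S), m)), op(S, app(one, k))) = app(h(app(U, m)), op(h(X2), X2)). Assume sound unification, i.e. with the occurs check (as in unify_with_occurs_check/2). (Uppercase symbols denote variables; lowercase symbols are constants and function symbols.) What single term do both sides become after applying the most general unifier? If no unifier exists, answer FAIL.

app(h(app(op(h(m), h(app(one, k))), m)), op(h(app(one, k)), app(one, k)))

Decompose app/2: h(app(op(h(m), S), m)) = h(app(U, m)),  op(S, app(one, k)) = op(h(X2), X2).
Decompose h/1: app(op(h(m), S), m) = app(U, m).
Decompose app/2: op(h(m), S) = U,  m = m.
Bind U := op(h(m), S); no other remaining equation mentions U.
Delete trivial equation m = m.
Decompose op/2: S = h(X2),  app(one, k) = X2.
Bind S := h(X2); no other remaining equation mentions S. Substituting into the earlier binding gives U := op(h(m), h(X2)).
Bind X2 := app(one, k). Substituting into the earlier bindings gives U := op(h(m), h(app(one, k))), S := h(app(one, k)).
Applying the MGU to either side gives app(h(app(op(h(m), h(app(one, k))), m)), op(h(app(one, k)), app(one, k))).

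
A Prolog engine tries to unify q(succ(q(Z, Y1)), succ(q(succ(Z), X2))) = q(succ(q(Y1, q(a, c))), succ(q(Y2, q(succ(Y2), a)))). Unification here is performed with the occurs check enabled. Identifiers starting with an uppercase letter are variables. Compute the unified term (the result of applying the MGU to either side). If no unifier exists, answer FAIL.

q(succ(q(q(a, c), q(a, c))), succ(q(succ(q(a, c)), q(succ(succ(q(a, c))), a))))

Decompose q/2: succ(q(Z, Y1)) = succ(q(Y1, q(a, c))),  succ(q(succ(Z), X2)) = succ(q(Y2, q(succ(Y2), a))).
Decompose succ/1: q(Z, Y1) = q(Y1, q(a, c)).
Decompose q/2: Z = Y1,  Y1 = q(a, c).
Bind Z := Y1; substituting into the one remaining equation that mentions Z gives: succ(q(succ(Y1), X2)) = succ(q(Y2, q(succ(Y2), a))).
Bind Y1 := q(a, c); substituting into the remaining equation gives: succ(q(succ(q(a, c)), X2)) = succ(q(Y2, q(succ(Y2), a))). Substituting into the earlier binding gives Z := q(a, c).
Decompose succ/1: q(succ(q(a, c)), X2) = q(Y2, q(succ(Y2), a)).
Decompose q/2: succ(q(a, c)) = Y2,  X2 = q(succ(Y2), a).
Bind Y2 := succ(q(a, c)); substituting into the remaining equation gives: X2 = q(succ(succ(q(a, c))), a).
Bind X2 := q(succ(succ(q(a, c))), a).
Applying the MGU to either side gives q(succ(q(q(a, c), q(a, c))), succ(q(succ(q(a, c)), q(succ(succ(q(a, c))), a)))).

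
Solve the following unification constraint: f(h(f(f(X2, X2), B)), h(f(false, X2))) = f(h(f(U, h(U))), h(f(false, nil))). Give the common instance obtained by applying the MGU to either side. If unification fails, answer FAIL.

Decompose f/2: h(f(f(X2, X2), B)) = h(f(U, h(U))),  h(f(false, X2)) = h(f(false, nil)).
Decompose h/1: f(f(X2, X2), B) = f(U, h(U)).
Decompose f/2: f(X2, X2) = U,  B = h(U).
Bind U := f(X2, X2); substituting into the one remaining equation that mentions U gives: B = h(f(X2, X2)).
Bind B := h(f(X2, X2)); no other remaining equation mentions B.
Decompose h/1: f(false, X2) = f(false, nil).
Decompose f/2: false = false,  X2 = nil.
Delete trivial equation false = false.
Bind X2 := nil. Substituting into the earlier bindings gives U := f(nil, nil), B := h(f(nil, nil)).
Applying the MGU to either side gives f(h(f(f(nil, nil), h(f(nil, nil)))), h(f(false, nil))).

f(h(f(f(nil, nil), h(f(nil, nil)))), h(f(false, nil)))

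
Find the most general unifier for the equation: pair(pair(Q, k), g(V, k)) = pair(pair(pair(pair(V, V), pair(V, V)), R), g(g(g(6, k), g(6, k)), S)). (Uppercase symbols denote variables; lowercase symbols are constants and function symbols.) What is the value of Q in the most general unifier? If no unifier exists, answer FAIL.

pair(pair(g(g(6, k), g(6, k)), g(g(6, k), g(6, k))), pair(g(g(6, k), g(6, k)), g(g(6, k), g(6, k))))

Decompose pair/2: pair(Q, k) = pair(pair(pair(V, V), pair(V, V)), R),  g(V, k) = g(g(g(6, k), g(6, k)), S).
Decompose pair/2: Q = pair(pair(V, V), pair(V, V)),  k = R.
Bind Q := pair(pair(V, V), pair(V, V)); no other remaining equation mentions Q.
Bind R := k; no other remaining equation mentions R.
Decompose g/2: V = g(g(6, k), g(6, k)),  k = S.
Bind V := g(g(6, k), g(6, k)); no other remaining equation mentions V. Substituting into the earlier binding gives Q := pair(pair(g(g(6, k), g(6, k)), g(g(6, k), g(6, k))), pair(g(g(6, k), g(6, k)), g(g(6, k), g(6, k)))).
Bind S := k.
MGU = { Q := pair(pair(g(g(6, k), g(6, k)), g(g(6, k), g(6, k))), pair(g(g(6, k), g(6, k)), g(g(6, k), g(6, k)))), R := k, V := g(g(6, k), g(6, k)), S := k }, so Q := pair(pair(g(g(6, k), g(6, k)), g(g(6, k), g(6, k))), pair(g(g(6, k), g(6, k)), g(g(6, k), g(6, k)))).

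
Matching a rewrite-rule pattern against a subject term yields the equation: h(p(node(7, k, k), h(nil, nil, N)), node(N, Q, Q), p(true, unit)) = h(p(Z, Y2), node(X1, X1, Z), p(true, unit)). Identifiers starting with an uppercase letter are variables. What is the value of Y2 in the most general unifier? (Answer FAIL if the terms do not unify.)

Decompose h/3: p(node(7, k, k), h(nil, nil, N)) = p(Z, Y2),  node(N, Q, Q) = node(X1, X1, Z),  p(true, unit) = p(true, unit).
Decompose p/2: node(7, k, k) = Z,  h(nil, nil, N) = Y2.
Bind Z := node(7, k, k); substituting into the one remaining equation that mentions Z gives: node(N, Q, Q) = node(X1, X1, node(7, k, k)).
Bind Y2 := h(nil, nil, N); no other remaining equation mentions Y2.
Decompose node/3: N = X1,  Q = X1,  Q = node(7, k, k).
Bind N := X1; no other remaining equation mentions N. Substituting into the earlier binding gives Y2 := h(nil, nil, X1).
Bind Q := X1; substituting into the one remaining equation that mentions Q gives: X1 = node(7, k, k).
Bind X1 := node(7, k, k); no other remaining equation mentions X1. Substituting into the earlier bindings gives Y2 := h(nil, nil, node(7, k, k)), N := node(7, k, k), Q := node(7, k, k).
Delete trivial equation p(true, unit) = p(true, unit).
MGU = { Z := node(7, k, k), Y2 := h(nil, nil, node(7, k, k)), N := node(7, k, k), Q := node(7, k, k), X1 := node(7, k, k) }, so Y2 := h(nil, nil, node(7, k, k)).

h(nil, nil, node(7, k, k))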